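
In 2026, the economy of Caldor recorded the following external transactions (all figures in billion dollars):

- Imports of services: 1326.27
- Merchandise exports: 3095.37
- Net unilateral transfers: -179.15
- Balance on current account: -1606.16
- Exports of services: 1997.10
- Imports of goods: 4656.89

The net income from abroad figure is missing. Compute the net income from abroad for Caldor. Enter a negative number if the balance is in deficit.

Current account = goods balance + services balance + net primary income + net secondary income
Sum of the known components = -1069.84
Net income from abroad = CA - (known components) = -1606.16 - (-1069.84) = -536.32

-536.32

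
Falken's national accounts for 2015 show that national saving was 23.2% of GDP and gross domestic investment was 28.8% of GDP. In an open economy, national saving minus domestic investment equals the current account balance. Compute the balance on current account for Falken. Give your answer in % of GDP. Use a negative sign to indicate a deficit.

S - I = CA (net lending to the rest of the world).
CA = S - I = 23.2 - 28.8 = -5.6

-5.6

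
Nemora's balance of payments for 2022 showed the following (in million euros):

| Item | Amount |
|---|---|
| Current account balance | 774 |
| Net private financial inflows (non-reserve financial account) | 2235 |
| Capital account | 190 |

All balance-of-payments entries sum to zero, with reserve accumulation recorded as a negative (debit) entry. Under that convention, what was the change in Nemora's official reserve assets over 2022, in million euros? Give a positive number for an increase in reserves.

Official reserve transactions balance = -(774 + 190 + 2235) = -3199
An accumulation of reserves is recorded as a debit (negative entry), so the change in the stock of reserves is the negative of that balance.
Change in official reserves = -(-3199) = 3199

3199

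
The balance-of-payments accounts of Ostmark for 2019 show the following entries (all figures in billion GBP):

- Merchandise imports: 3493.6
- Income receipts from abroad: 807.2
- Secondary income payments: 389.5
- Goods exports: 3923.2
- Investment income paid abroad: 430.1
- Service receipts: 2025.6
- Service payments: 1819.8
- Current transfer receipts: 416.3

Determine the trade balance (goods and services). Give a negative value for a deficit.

635.4

Goods balance = 3923.2 - 3493.6 = 429.6
Services balance = 2025.6 - 1819.8 = 205.8
Trade balance (goods + services) = 429.6 + 205.8 = 635.4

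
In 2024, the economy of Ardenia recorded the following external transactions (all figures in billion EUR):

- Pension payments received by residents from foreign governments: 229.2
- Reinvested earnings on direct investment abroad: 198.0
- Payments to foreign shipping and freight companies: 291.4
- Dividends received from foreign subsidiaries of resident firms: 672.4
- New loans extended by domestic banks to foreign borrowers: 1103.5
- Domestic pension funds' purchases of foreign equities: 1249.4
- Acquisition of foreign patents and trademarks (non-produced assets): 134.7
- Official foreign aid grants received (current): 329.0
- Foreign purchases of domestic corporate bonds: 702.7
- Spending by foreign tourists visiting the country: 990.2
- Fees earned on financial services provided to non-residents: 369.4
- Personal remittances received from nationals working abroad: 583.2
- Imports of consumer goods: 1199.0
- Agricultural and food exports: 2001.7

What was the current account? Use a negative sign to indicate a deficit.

Goods: 2001.7 - 1199.0 = 802.7
Services: 990.2 - 291.4 + 369.4 = 1068.2
Primary income: 672.4 + 198.0 = 870.4
Secondary income: 329.0 + 583.2 + 229.2 = 1141.4
Current account = 802.7 + 1068.2 + 870.4 + 1141.4 = 3882.7
(Excluded from the current account — financial account: new loans extended by domestic banks to foreign borrowers 1103.5, domestic pension funds' purchases of foreign equities 1249.4, foreign purchases of domestic corporate bonds 702.7; capital account: acquisition of foreign patents and trademarks (non-produced assets) 134.7.)

3882.7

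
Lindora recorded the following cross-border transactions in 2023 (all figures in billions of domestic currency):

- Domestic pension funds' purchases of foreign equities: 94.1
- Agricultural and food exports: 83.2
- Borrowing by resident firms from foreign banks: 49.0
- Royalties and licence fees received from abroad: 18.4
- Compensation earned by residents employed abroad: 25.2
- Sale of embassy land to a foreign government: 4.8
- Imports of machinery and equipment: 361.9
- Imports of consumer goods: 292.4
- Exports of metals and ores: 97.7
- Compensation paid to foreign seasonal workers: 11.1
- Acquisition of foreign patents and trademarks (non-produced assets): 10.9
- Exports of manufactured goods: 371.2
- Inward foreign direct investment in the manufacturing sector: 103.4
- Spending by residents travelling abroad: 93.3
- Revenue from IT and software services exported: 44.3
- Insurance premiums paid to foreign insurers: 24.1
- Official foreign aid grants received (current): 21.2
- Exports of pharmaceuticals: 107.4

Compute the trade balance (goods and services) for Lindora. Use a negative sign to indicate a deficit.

Goods: -361.9 + 97.7 + 371.2 - 292.4 + 83.2 + 107.4 = 5.2
Services: 18.4 - 93.3 + 44.3 - 24.1 = -54.7
Trade balance = 5.2 + (-54.7) = -49.5
(Excluded from the trade balance — financial account: domestic pension funds' purchases of foreign equities 94.1, borrowing by resident firms from foreign banks 49.0, inward foreign direct investment in the manufacturing sector 103.4; primary income: compensation earned by residents employed abroad 25.2, compensation paid to foreign seasonal workers 11.1; capital account: sale of embassy land to a foreign government 4.8, acquisition of foreign patents and trademarks (non-produced assets) 10.9; secondary income: official foreign aid grants received (current) 21.2.)

-49.5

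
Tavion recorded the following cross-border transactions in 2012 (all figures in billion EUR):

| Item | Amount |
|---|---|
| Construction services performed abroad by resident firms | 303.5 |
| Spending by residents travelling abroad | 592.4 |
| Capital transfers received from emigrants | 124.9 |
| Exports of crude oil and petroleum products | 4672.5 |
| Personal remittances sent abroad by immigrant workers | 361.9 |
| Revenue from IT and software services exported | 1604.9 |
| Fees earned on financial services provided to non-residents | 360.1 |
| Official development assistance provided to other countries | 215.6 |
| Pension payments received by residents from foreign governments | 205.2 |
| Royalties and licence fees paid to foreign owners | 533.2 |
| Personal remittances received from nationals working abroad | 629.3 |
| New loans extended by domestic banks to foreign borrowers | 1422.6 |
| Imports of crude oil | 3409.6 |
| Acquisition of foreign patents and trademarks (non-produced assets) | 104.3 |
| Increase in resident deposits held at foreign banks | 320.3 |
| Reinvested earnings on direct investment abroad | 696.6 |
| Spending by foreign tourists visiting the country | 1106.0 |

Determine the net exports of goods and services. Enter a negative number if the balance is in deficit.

Goods: -3409.6 + 4672.5 = 1262.9
Services: 360.1 + 303.5 - 533.2 + 1106.0 + 1604.9 - 592.4 = 2248.9
Trade balance = 1262.9 + 2248.9 = 3511.8
(Excluded from the trade balance — capital account: capital transfers received from emigrants 124.9, acquisition of foreign patents and trademarks (non-produced assets) 104.3; secondary income: personal remittances sent abroad by immigrant workers 361.9, official development assistance provided to other countries 215.6, pension payments received by residents from foreign governments 205.2, personal remittances received from nationals working abroad 629.3; financial account: new loans extended by domestic banks to foreign borrowers 1422.6, increase in resident deposits held at foreign banks 320.3; primary income: reinvested earnings on direct investment abroad 696.6.)

3511.8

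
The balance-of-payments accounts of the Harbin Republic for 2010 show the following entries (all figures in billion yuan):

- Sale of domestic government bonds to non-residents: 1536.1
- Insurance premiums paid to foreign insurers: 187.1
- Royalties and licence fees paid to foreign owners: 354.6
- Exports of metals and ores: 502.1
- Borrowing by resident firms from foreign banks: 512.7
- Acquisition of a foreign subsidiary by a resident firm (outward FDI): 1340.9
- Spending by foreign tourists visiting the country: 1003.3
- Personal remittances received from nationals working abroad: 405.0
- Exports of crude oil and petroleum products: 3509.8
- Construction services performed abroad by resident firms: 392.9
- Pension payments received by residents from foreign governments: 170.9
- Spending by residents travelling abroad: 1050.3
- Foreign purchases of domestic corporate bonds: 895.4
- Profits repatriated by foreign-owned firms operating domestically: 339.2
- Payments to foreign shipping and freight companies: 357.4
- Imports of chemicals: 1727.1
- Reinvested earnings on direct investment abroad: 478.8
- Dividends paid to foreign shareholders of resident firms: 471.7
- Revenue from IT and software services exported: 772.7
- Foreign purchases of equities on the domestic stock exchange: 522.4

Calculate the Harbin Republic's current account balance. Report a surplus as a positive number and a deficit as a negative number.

Goods: -1727.1 + 502.1 + 3509.8 = 2284.8
Services: -1050.3 - 357.4 + 1003.3 - 187.1 - 354.6 + 772.7 + 392.9 = 219.5
Primary income: -471.7 - 339.2 + 478.8 = -332.1
Secondary income: 405.0 + 170.9 = 575.9
Current account = 2284.8 + 219.5 + (-332.1) + 575.9 = 2748.1
(Excluded from the current account — financial account: sale of domestic government bonds to non-residents 1536.1, borrowing by resident firms from foreign banks 512.7, acquisition of a foreign subsidiary by a resident firm (outward FDI) 1340.9, foreign purchases of domestic corporate bonds 895.4, foreign purchases of equities on the domestic stock exchange 522.4.)

2748.1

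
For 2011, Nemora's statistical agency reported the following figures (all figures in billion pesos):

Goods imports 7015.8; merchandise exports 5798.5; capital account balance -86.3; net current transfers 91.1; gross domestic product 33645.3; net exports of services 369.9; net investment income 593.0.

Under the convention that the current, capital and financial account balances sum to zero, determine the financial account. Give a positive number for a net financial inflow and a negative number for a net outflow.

249.6

Goods balance = 5798.5 - 7015.8 = -1217.3
Services balance = 369.9
Trade balance (goods + services) = -1217.3 + 369.9 = -847.4
Net primary income = 593.0
Net secondary income = 91.1
Current account = -847.4 + 593.0 + 91.1 = -163.3
Financial account = -(-163.3 + (-86.3)) = 249.6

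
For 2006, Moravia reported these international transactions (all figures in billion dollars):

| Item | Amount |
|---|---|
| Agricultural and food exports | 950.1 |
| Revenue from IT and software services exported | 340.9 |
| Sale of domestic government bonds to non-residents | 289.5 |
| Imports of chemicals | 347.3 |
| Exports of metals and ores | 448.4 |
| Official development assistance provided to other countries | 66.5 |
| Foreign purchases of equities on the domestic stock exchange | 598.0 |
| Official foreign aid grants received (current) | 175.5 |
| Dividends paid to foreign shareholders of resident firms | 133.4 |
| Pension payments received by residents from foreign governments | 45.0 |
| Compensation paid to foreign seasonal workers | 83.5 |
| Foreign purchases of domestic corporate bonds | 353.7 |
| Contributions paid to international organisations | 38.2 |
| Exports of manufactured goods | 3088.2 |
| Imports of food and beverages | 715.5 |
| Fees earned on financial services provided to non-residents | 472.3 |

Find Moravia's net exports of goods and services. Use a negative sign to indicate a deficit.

4237.1

Goods: -715.5 + 950.1 + 3088.2 - 347.3 + 448.4 = 3423.9
Services: 472.3 + 340.9 = 813.2
Trade balance = 3423.9 + 813.2 = 4237.1
(Excluded from the trade balance — financial account: sale of domestic government bonds to non-residents 289.5, foreign purchases of equities on the domestic stock exchange 598.0, foreign purchases of domestic corporate bonds 353.7; secondary income: official development assistance provided to other countries 66.5, official foreign aid grants received (current) 175.5, pension payments received by residents from foreign governments 45.0, contributions paid to international organisations 38.2; primary income: dividends paid to foreign shareholders of resident firms 133.4, compensation paid to foreign seasonal workers 83.5.)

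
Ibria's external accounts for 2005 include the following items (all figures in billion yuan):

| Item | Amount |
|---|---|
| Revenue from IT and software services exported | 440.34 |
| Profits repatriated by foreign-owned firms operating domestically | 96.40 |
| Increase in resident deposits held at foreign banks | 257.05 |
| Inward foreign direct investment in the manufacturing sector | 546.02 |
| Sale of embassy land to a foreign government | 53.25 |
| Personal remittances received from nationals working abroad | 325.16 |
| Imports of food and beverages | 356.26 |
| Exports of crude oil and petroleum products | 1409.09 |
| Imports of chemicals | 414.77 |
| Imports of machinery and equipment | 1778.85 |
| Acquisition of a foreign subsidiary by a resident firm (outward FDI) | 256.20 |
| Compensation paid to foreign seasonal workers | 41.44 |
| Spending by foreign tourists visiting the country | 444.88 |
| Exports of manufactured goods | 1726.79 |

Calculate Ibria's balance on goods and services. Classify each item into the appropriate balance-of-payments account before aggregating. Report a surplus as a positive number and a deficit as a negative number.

1471.22

Goods: 1409.09 + 1726.79 - 1778.85 - 414.77 - 356.26 = 586.00
Services: 444.88 + 440.34 = 885.22
Trade balance = 586.00 + 885.22 = 1471.22
(Excluded from the trade balance — primary income: profits repatriated by foreign-owned firms operating domestically 96.40, compensation paid to foreign seasonal workers 41.44; financial account: increase in resident deposits held at foreign banks 257.05, inward foreign direct investment in the manufacturing sector 546.02, acquisition of a foreign subsidiary by a resident firm (outward FDI) 256.20; capital account: sale of embassy land to a foreign government 53.25; secondary income: personal remittances received from nationals working abroad 325.16.)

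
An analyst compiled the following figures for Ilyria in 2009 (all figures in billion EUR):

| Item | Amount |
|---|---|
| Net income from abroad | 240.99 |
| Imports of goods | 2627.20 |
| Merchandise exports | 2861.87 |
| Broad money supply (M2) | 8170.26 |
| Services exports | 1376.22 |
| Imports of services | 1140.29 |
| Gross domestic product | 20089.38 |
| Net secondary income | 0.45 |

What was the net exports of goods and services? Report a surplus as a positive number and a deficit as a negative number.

470.60

Goods balance = 2861.87 - 2627.20 = 234.67
Services balance = 1376.22 - 1140.29 = 235.93
Trade balance (goods + services) = 234.67 + 235.93 = 470.60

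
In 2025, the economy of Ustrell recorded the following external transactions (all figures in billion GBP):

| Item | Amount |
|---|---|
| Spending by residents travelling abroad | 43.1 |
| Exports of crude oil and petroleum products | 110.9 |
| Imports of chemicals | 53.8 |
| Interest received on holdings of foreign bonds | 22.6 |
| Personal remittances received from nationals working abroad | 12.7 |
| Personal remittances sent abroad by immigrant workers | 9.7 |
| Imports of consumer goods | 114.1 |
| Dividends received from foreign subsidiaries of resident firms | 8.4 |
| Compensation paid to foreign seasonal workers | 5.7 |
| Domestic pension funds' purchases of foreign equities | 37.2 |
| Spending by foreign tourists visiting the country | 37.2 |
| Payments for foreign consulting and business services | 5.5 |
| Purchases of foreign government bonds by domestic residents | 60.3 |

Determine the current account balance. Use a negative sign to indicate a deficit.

Goods: 110.9 - 114.1 - 53.8 = -57.0
Services: 37.2 - 43.1 - 5.5 = -11.4
Primary income: 8.4 - 5.7 + 22.6 = 25.3
Secondary income: -9.7 + 12.7 = 3.0
Current account = (-57.0) + (-11.4) + 25.3 + 3.0 = -40.1
(Excluded from the current account — financial account: domestic pension funds' purchases of foreign equities 37.2, purchases of foreign government bonds by domestic residents 60.3.)

-40.1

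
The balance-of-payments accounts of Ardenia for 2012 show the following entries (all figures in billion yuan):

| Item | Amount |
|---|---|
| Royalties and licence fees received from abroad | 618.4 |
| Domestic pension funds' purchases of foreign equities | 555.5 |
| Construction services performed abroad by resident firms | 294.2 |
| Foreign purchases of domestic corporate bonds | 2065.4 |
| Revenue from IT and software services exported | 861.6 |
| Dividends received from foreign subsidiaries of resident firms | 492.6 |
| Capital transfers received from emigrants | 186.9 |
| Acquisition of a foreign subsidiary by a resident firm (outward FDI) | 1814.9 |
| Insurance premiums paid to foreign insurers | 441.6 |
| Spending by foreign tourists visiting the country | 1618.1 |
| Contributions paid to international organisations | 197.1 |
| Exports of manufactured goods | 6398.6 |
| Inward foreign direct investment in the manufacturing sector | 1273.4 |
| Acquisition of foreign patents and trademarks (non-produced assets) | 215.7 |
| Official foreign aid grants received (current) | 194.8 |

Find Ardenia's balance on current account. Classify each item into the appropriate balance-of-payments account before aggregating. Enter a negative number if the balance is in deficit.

9839.6

Goods: 6398.6
Services: 861.6 - 441.6 + 618.4 + 1618.1 + 294.2 = 2950.7
Primary income: 492.6
Secondary income: -197.1 + 194.8 = -2.3
Current account = 6398.6 + 2950.7 + 492.6 + (-2.3) = 9839.6
(Excluded from the current account — financial account: domestic pension funds' purchases of foreign equities 555.5, foreign purchases of domestic corporate bonds 2065.4, acquisition of a foreign subsidiary by a resident firm (outward FDI) 1814.9, inward foreign direct investment in the manufacturing sector 1273.4; capital account: capital transfers received from emigrants 186.9, acquisition of foreign patents and trademarks (non-produced assets) 215.7.)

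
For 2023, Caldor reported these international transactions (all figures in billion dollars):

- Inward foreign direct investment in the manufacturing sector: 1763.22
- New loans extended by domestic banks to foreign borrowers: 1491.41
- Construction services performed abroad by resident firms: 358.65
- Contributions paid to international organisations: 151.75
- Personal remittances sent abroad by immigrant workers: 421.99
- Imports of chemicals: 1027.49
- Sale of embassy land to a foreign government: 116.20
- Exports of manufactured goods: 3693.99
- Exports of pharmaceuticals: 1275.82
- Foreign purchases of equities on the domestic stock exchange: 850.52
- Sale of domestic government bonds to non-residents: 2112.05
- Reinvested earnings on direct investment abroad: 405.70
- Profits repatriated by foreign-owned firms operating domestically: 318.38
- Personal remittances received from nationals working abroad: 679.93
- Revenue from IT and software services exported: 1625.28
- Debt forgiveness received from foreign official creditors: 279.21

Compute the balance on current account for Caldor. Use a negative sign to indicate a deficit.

6119.76

Goods: -1027.49 + 3693.99 + 1275.82 = 3942.32
Services: 1625.28 + 358.65 = 1983.93
Primary income: -318.38 + 405.70 = 87.32
Secondary income: 679.93 - 151.75 - 421.99 = 106.19
Current account = 3942.32 + 1983.93 + 87.32 + 106.19 = 6119.76
(Excluded from the current account — financial account: inward foreign direct investment in the manufacturing sector 1763.22, new loans extended by domestic banks to foreign borrowers 1491.41, foreign purchases of equities on the domestic stock exchange 850.52, sale of domestic government bonds to non-residents 2112.05; capital account: sale of embassy land to a foreign government 116.20, debt forgiveness received from foreign official creditors 279.21.)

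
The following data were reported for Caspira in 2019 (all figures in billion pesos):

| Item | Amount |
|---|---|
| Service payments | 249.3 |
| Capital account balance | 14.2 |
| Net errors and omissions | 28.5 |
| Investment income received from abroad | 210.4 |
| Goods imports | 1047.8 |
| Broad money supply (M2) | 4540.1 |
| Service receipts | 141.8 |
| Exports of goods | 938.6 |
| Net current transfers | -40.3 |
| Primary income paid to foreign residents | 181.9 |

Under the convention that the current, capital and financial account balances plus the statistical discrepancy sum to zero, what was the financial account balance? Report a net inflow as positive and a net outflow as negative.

Goods balance = 938.6 - 1047.8 = -109.2
Services balance = 141.8 - 249.3 = -107.5
Trade balance (goods + services) = -109.2 + (-107.5) = -216.7
Net primary income = 210.4 - 181.9 = 28.5
Net secondary income = -40.3
Current account = -216.7 + 28.5 + (-40.3) = -228.5
Financial account = -(-228.5 + 14.2 + 28.5) = 185.8

185.8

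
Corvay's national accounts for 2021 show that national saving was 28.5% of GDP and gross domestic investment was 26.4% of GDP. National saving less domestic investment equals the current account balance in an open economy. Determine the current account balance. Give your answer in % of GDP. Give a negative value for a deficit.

S - I = CA (net lending to the rest of the world).
CA = S - I = 28.5 - 26.4 = 2.1

2.1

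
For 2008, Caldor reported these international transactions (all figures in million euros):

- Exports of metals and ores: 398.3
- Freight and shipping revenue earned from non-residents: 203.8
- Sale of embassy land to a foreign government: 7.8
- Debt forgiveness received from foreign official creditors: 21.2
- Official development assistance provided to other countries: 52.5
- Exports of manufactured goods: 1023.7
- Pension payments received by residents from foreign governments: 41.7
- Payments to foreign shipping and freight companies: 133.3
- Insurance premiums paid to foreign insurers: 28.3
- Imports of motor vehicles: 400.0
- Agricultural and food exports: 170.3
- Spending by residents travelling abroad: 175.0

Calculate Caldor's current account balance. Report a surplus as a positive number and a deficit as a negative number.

Goods: 170.3 - 400.0 + 1023.7 + 398.3 = 1192.3
Services: -28.3 + 203.8 - 133.3 - 175.0 = -132.8
Secondary income: 41.7 - 52.5 = -10.8
Current account = 1192.3 + (-132.8) + (-10.8) = 1048.7
(Excluded from the current account — capital account: sale of embassy land to a foreign government 7.8, debt forgiveness received from foreign official creditors 21.2.)

1048.7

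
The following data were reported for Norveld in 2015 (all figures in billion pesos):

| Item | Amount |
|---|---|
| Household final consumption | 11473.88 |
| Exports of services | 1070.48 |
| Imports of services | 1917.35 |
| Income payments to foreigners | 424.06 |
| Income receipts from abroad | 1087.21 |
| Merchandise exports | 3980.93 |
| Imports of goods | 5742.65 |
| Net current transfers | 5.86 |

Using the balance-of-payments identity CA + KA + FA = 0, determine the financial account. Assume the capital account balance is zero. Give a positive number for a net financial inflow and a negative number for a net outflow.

Goods balance = 3980.93 - 5742.65 = -1761.72
Services balance = 1070.48 - 1917.35 = -846.87
Trade balance (goods + services) = -1761.72 + (-846.87) = -2608.59
Net primary income = 1087.21 - 424.06 = 663.15
Net secondary income = 5.86
Current account = -2608.59 + 663.15 + 5.86 = -1939.58
Financial account = -(-1939.58) = 1939.58

1939.58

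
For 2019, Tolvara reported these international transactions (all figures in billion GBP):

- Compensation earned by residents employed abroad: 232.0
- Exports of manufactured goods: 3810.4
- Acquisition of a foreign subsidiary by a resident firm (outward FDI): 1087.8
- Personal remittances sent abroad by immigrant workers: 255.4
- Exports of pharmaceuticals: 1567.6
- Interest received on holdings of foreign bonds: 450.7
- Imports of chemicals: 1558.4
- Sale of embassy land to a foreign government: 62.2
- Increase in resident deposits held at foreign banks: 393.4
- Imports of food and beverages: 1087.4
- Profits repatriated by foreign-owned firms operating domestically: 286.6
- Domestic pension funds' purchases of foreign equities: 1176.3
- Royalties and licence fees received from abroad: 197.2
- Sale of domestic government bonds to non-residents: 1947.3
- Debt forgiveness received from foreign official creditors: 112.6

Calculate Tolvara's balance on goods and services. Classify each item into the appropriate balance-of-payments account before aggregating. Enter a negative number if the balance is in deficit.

Goods: 3810.4 + 1567.6 - 1558.4 - 1087.4 = 2732.2
Services: 197.2
Trade balance = 2732.2 + 197.2 = 2929.4
(Excluded from the trade balance — primary income: compensation earned by residents employed abroad 232.0, interest received on holdings of foreign bonds 450.7, profits repatriated by foreign-owned firms operating domestically 286.6; financial account: acquisition of a foreign subsidiary by a resident firm (outward FDI) 1087.8, increase in resident deposits held at foreign banks 393.4, domestic pension funds' purchases of foreign equities 1176.3, sale of domestic government bonds to non-residents 1947.3; secondary income: personal remittances sent abroad by immigrant workers 255.4; capital account: sale of embassy land to a foreign government 62.2, debt forgiveness received from foreign official creditors 112.6.)

2929.4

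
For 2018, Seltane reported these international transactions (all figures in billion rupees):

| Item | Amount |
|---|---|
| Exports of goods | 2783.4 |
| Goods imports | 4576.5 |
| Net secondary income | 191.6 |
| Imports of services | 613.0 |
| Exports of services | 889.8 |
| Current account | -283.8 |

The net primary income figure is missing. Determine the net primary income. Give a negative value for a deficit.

Current account = goods balance + services balance + net primary income + net secondary income
Sum of the known components = -1324.7
Net primary income = CA - (known components) = -283.8 - (-1324.7) = 1040.9

1040.9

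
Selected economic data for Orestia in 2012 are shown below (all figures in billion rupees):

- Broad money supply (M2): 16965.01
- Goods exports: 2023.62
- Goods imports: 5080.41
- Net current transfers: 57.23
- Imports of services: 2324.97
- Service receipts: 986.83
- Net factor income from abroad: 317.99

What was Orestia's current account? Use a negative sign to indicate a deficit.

-4019.71

Goods balance = 2023.62 - 5080.41 = -3056.79
Services balance = 986.83 - 2324.97 = -1338.14
Trade balance (goods + services) = -3056.79 + (-1338.14) = -4394.93
Net primary income = 317.99
Net secondary income = 57.23
Current account = -4394.93 + 317.99 + 57.23 = -4019.71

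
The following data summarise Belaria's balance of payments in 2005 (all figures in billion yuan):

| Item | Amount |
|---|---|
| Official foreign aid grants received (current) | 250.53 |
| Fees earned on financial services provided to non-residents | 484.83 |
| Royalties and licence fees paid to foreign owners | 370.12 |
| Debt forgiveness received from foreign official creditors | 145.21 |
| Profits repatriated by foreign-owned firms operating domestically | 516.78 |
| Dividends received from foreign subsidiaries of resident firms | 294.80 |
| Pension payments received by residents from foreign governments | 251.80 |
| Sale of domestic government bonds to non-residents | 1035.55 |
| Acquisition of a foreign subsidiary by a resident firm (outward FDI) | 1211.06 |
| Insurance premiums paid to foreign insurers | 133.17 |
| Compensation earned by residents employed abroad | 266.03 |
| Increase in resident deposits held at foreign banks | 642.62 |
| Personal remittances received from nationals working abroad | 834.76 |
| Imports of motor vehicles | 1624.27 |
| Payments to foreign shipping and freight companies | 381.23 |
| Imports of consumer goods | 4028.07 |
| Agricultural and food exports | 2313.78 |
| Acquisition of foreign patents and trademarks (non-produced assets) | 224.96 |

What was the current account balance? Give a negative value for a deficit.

Goods: -1624.27 + 2313.78 - 4028.07 = -3338.56
Services: 484.83 - 370.12 - 133.17 - 381.23 = -399.69
Primary income: -516.78 + 266.03 + 294.80 = 44.05
Secondary income: 251.80 + 250.53 + 834.76 = 1337.09
Current account = (-3338.56) + (-399.69) + 44.05 + 1337.09 = -2357.11
(Excluded from the current account — capital account: debt forgiveness received from foreign official creditors 145.21, acquisition of foreign patents and trademarks (non-produced assets) 224.96; financial account: sale of domestic government bonds to non-residents 1035.55, acquisition of a foreign subsidiary by a resident firm (outward FDI) 1211.06, increase in resident deposits held at foreign banks 642.62.)

-2357.11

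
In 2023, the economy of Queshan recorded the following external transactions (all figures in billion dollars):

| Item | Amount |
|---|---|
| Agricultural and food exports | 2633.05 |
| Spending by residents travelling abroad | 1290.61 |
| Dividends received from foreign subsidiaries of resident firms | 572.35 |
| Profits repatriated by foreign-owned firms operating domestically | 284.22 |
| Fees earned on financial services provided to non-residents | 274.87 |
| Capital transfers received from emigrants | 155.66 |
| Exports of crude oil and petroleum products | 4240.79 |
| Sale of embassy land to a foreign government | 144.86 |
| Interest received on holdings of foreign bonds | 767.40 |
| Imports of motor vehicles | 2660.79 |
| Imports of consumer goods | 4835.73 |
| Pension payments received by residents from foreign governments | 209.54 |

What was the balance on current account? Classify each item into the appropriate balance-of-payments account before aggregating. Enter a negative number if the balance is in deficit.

-373.35

Goods: 2633.05 - 2660.79 + 4240.79 - 4835.73 = -622.68
Services: 274.87 - 1290.61 = -1015.74
Primary income: -284.22 + 767.40 + 572.35 = 1055.53
Secondary income: 209.54
Current account = (-622.68) + (-1015.74) + 1055.53 + 209.54 = -373.35
(Excluded from the current account — capital account: capital transfers received from emigrants 155.66, sale of embassy land to a foreign government 144.86.)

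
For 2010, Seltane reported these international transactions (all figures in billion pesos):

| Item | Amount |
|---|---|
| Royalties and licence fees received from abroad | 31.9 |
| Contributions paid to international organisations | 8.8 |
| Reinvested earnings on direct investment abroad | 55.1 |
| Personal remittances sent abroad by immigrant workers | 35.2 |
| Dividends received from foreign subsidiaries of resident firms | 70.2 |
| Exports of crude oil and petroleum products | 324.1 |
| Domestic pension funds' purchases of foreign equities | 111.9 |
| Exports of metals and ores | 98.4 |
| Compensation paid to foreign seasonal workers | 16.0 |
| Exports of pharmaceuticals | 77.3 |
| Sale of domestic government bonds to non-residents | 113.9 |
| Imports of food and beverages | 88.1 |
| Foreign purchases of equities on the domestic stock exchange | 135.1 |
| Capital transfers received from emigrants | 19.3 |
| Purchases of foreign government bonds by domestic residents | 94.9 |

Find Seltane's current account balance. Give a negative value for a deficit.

Goods: 77.3 - 88.1 + 98.4 + 324.1 = 411.7
Services: 31.9
Primary income: 70.2 - 16.0 + 55.1 = 109.3
Secondary income: -35.2 - 8.8 = -44.0
Current account = 411.7 + 31.9 + 109.3 + (-44.0) = 508.9
(Excluded from the current account — financial account: domestic pension funds' purchases of foreign equities 111.9, sale of domestic government bonds to non-residents 113.9, foreign purchases of equities on the domestic stock exchange 135.1, purchases of foreign government bonds by domestic residents 94.9; capital account: capital transfers received from emigrants 19.3.)

508.9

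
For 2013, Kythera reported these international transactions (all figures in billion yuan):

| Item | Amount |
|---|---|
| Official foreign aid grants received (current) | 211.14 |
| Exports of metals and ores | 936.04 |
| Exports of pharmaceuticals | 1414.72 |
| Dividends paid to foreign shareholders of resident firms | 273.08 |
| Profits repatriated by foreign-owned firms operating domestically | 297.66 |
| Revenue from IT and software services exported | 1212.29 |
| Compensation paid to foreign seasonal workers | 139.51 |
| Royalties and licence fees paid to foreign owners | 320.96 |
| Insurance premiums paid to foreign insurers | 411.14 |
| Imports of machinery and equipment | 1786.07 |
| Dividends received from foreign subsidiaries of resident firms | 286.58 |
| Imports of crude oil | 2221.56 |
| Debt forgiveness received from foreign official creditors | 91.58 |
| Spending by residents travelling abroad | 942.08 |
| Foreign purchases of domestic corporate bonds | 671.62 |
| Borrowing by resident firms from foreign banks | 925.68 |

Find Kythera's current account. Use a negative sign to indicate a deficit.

-2331.29

Goods: -2221.56 - 1786.07 + 936.04 + 1414.72 = -1656.87
Services: -942.08 - 411.14 - 320.96 + 1212.29 = -461.89
Primary income: -139.51 + 286.58 - 273.08 - 297.66 = -423.67
Secondary income: 211.14
Current account = (-1656.87) + (-461.89) + (-423.67) + 211.14 = -2331.29
(Excluded from the current account — capital account: debt forgiveness received from foreign official creditors 91.58; financial account: foreign purchases of domestic corporate bonds 671.62, borrowing by resident firms from foreign banks 925.68.)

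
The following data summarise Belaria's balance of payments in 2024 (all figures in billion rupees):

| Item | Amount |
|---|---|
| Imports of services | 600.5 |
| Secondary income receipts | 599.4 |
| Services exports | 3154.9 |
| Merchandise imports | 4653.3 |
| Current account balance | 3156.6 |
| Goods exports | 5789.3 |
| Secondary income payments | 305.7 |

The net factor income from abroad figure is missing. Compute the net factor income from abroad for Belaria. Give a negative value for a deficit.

Current account = goods balance + services balance + net primary income + net secondary income
Sum of the known components = 3984.1
Net factor income from abroad = CA - (known components) = 3156.6 - 3984.1 = -827.5

-827.5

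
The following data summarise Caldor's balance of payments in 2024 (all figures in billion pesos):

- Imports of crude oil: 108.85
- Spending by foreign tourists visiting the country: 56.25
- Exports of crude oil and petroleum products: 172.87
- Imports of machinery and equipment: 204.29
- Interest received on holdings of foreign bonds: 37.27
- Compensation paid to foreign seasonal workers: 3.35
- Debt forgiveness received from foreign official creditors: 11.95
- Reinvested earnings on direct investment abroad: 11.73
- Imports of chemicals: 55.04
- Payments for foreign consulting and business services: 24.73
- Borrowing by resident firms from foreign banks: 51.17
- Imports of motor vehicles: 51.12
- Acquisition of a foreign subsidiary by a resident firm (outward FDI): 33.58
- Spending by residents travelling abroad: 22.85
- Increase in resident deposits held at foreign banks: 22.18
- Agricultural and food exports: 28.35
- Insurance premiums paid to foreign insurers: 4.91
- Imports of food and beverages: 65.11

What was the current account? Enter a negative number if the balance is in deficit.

-233.78

Goods: 172.87 - 55.04 - 204.29 - 51.12 + 28.35 - 108.85 - 65.11 = -283.19
Services: -24.73 - 4.91 - 22.85 + 56.25 = 3.76
Primary income: 37.27 - 3.35 + 11.73 = 45.65
Current account = (-283.19) + 3.76 + 45.65 = -233.78
(Excluded from the current account — capital account: debt forgiveness received from foreign official creditors 11.95; financial account: borrowing by resident firms from foreign banks 51.17, acquisition of a foreign subsidiary by a resident firm (outward FDI) 33.58, increase in resident deposits held at foreign banks 22.18.)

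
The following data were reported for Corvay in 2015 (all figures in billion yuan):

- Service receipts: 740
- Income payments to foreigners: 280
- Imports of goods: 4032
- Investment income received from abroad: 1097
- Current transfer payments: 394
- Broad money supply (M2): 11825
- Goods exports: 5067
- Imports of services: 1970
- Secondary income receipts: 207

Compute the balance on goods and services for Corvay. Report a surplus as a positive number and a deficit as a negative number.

-195

Goods balance = 5067 - 4032 = 1035
Services balance = 740 - 1970 = -1230
Trade balance (goods + services) = 1035 + (-1230) = -195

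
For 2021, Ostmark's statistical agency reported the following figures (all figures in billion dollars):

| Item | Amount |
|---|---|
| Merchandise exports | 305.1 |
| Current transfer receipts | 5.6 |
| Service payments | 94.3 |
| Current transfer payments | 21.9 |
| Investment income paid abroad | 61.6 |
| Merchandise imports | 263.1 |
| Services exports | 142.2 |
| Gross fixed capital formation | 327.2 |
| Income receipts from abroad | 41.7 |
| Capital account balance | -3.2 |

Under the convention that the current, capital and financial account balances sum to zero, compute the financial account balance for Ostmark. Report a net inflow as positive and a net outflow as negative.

-50.5

Goods balance = 305.1 - 263.1 = 42.0
Services balance = 142.2 - 94.3 = 47.9
Trade balance (goods + services) = 42.0 + 47.9 = 89.9
Net primary income = 41.7 - 61.6 = -19.9
Net secondary income = 5.6 - 21.9 = -16.3
Current account = 89.9 + (-19.9) + (-16.3) = 53.7
Financial account = -(53.7 + (-3.2)) = -50.5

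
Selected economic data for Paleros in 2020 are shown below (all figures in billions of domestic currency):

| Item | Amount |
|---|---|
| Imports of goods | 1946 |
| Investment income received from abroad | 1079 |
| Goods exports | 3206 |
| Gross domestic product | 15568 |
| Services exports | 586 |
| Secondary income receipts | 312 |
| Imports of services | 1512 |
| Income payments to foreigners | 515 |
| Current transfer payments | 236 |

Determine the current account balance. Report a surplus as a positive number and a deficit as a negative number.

974

Goods balance = 3206 - 1946 = 1260
Services balance = 586 - 1512 = -926
Trade balance (goods + services) = 1260 + (-926) = 334
Net primary income = 1079 - 515 = 564
Net secondary income = 312 - 236 = 76
Current account = 334 + 564 + 76 = 974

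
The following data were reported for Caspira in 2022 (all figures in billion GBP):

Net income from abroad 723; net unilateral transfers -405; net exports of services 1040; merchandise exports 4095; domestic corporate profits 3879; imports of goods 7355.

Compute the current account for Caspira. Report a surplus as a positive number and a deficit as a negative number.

Goods balance = 4095 - 7355 = -3260
Services balance = 1040
Trade balance (goods + services) = -3260 + 1040 = -2220
Net primary income = 723
Net secondary income = -405
Current account = -2220 + 723 + (-405) = -1902

-1902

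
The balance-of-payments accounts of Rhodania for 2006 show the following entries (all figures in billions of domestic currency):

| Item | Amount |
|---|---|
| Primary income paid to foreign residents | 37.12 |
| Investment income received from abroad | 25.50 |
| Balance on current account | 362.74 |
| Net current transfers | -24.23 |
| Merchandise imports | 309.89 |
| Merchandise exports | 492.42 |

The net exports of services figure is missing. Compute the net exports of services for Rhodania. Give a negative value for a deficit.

216.06

Current account = goods balance + services balance + net primary income + net secondary income
Sum of the known components = 146.68
Net exports of services = CA - (known components) = 362.74 - 146.68 = 216.06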